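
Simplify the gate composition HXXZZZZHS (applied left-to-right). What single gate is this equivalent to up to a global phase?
S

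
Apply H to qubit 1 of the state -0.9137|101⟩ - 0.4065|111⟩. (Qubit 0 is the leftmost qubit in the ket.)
-0.9335|101⟩ - 0.3586|111⟩

H on qubit 1 mixes each pair of kets that differ only in qubit 1: amplitudes (a, b) of (|…0…⟩, |…1…⟩) become ((a + b)/√2, (a − b)/√2). Kets absent from the input have amplitude 0.
(|101⟩, |111⟩): (a, b) = (-0.9137, -0.4065) → (-0.9335, -0.3586)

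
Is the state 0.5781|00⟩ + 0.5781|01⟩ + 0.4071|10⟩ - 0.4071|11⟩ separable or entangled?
Entangled

Writing the state as a|00⟩ + b|01⟩ + c|10⟩ + d|11⟩, it is a product state iff ad − bc = 0.
Here (a, b, c, d) = (0.5781, 0.5781, 0.4071, -0.4071): ad − bc = (0.5781)(-0.4071) − (0.5781)(0.4071) = -0.4707 ≠ 0, so the state is entangled.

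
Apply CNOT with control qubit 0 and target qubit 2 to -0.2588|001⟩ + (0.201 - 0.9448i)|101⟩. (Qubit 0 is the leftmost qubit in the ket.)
-0.2588|001⟩ + (0.201 - 0.9448i)|100⟩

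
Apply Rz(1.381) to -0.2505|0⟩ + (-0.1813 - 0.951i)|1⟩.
(-0.1931 + 0.1595i)|0⟩ + (0.4659 - 0.8486i)|1⟩

Rz(1.381) = [[e^(−iθ/2), 0], [0, e^(iθ/2)]] with e^(±iθ/2) = cos(θ/2) ± i·sin(θ/2); θ = 1.381, cos(θ/2) ≈ 0.770928, sin(θ/2) ≈ 0.636923.
With a = amp(|0⟩) = -0.2505 and b = amp(|1⟩) = (-0.1813 - 0.951i):
new amp(|0⟩) = (0.770928 - 0.636923i)·a = (-0.1931 + 0.1595i)
new amp(|1⟩) = (0.770928 + 0.636923i)·b = (0.4659 - 0.8486i)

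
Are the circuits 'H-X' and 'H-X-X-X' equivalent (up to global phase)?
Yes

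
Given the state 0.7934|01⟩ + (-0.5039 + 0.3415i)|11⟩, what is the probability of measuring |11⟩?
0.3705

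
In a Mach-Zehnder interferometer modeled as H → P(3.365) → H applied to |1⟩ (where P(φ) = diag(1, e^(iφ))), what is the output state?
(0.9876 + 0.1108i)|0⟩ + (0.01243 - 0.1108i)|1⟩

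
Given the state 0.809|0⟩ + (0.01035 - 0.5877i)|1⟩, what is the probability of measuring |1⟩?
0.3455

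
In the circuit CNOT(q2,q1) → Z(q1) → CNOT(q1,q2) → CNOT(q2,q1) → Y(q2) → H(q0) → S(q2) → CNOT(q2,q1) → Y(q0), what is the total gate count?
9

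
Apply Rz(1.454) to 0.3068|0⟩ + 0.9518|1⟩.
(0.2292 - 0.2039i)|0⟩ + (0.7112 + 0.6326i)|1⟩

Rz(1.454) = [[e^(−iθ/2), 0], [0, e^(iθ/2)]] with e^(±iθ/2) = cos(θ/2) ± i·sin(θ/2); θ = 1.454, cos(θ/2) ≈ 0.747172, sin(θ/2) ≈ 0.664631.
With a = amp(|0⟩) = 0.3068 and b = amp(|1⟩) = 0.9518:
new amp(|0⟩) = (0.747172 - 0.664631i)·a = (0.2292 - 0.2039i)
new amp(|1⟩) = (0.747172 + 0.664631i)·b = (0.7112 + 0.6326i)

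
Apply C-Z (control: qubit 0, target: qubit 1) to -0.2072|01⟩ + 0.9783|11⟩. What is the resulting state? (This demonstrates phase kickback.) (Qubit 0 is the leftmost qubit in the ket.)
-0.2072|01⟩ - 0.9783|11⟩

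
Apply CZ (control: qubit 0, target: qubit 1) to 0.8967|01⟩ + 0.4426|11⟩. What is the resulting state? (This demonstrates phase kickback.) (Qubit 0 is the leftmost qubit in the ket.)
0.8967|01⟩ - 0.4426|11⟩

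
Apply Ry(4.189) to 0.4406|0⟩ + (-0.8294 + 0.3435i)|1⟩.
(0.4979 - 0.2975i)|0⟩ + (0.7963 - 0.1718i)|1⟩

Ry(4.189) = [[cos(θ/2), −sin(θ/2)], [sin(θ/2), cos(θ/2)]]; θ = 4.189, cos(θ/2) ≈ -0.500091, sin(θ/2) ≈ 0.865973.
With a = amp(|0⟩) = 0.4406 and b = amp(|1⟩) = (-0.8294 + 0.3435i):
new amp(|0⟩) = (-0.500091)·a + (-0.865973)·b = (0.4979 - 0.2975i)
new amp(|1⟩) = (0.865973)·a + (-0.500091)·b = (0.7963 - 0.1718i)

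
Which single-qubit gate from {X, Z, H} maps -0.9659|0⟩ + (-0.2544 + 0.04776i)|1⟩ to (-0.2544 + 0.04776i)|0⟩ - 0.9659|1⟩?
X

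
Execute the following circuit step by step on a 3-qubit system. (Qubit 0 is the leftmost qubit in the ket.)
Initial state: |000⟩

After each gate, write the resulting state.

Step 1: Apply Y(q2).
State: i|001⟩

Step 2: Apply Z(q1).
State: i|001⟩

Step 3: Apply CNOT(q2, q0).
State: i|101⟩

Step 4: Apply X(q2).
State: i|100⟩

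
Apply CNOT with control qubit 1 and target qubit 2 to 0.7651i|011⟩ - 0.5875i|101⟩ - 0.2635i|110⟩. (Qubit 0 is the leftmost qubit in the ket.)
0.7651i|010⟩ - 0.5875i|101⟩ - 0.2635i|111⟩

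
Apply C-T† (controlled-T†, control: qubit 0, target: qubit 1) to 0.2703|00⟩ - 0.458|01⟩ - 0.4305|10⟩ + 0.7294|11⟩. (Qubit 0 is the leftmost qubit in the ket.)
0.2703|00⟩ - 0.458|01⟩ - 0.4305|10⟩ + (0.5158 - 0.5158i)|11⟩

C-T† leaves the control-|0⟩ kets |00⟩, |01⟩ unchanged and applies T† to qubit 1 on the control-|1⟩ pair (|10⟩, |11⟩).
T† = [[1, 0], [0, (1/√2 - (1/√2)i)]].
With a = amp(|10⟩) = -0.4305 and b = amp(|11⟩) = 0.7294:
new amp(|10⟩) = (1)·a = -0.4305
new amp(|11⟩) = (1/√2 - (1/√2)i)·b = (0.5158 - 0.5158i)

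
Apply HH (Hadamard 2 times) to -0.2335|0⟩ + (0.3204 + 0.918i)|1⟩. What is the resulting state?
-0.2335|0⟩ + (0.3204 + 0.918i)|1⟩

H² = I, so an even number of Hadamards cancels: H^2 = I and the state is unchanged.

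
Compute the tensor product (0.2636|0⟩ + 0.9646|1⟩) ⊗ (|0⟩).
0.2636|00⟩ + 0.9646|10⟩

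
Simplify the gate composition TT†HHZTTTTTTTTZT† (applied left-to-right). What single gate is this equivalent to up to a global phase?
T†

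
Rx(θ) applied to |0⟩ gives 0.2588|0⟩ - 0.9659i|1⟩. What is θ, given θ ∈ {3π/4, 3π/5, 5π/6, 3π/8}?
5π/6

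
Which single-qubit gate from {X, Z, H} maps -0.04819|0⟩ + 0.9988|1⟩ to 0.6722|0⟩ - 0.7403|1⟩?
H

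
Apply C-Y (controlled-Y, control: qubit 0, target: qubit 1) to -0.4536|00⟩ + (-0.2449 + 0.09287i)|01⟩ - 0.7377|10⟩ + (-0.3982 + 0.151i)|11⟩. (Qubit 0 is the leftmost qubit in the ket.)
-0.4536|00⟩ + (-0.2449 + 0.09287i)|01⟩ + (0.151 + 0.3982i)|10⟩ - 0.7377i|11⟩

C-Y leaves the control-|0⟩ kets |00⟩, |01⟩ unchanged and applies Y to qubit 1 on the control-|1⟩ pair (|10⟩, |11⟩).
Y = [[0, -i], [i, 0]].
With a = amp(|10⟩) = -0.7377 and b = amp(|11⟩) = (-0.3982 + 0.151i):
new amp(|10⟩) = (-i)·b = (0.151 + 0.3982i)
new amp(|11⟩) = (i)·a = -0.7377i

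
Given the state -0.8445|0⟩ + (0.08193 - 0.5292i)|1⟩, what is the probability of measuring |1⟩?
0.2868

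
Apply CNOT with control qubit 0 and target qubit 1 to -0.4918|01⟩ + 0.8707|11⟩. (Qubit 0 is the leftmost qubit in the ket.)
-0.4918|01⟩ + 0.8707|10⟩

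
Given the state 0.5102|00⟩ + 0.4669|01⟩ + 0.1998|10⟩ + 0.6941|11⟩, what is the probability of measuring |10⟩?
0.03992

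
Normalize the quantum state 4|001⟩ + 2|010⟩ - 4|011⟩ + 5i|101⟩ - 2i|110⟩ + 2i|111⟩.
0.4815|001⟩ + 0.2408|010⟩ - 0.4815|011⟩ + 0.6019i|101⟩ - 0.2408i|110⟩ + 0.2408i|111⟩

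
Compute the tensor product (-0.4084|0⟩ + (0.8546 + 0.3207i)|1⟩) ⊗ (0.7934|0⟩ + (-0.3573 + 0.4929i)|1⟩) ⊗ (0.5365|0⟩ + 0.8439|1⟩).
-0.1738|000⟩ - 0.2734|001⟩ + (0.07829 - 0.108i)|010⟩ + (0.1231 - 0.1699i)|011⟩ + (0.3638 + 0.1365i)|100⟩ + (0.5722 + 0.2147i)|101⟩ + (-0.2486 + 0.1645i)|110⟩ + (-0.3911 + 0.2588i)|111⟩

amp(|b₁b₂…⟩) = product of the factor amplitudes for bits b₁, b₂, …; only kets whose every factor amplitude is nonzero survive.
|000⟩: (-0.4084)(0.7934)(0.5365) = -0.1738
|001⟩: (-0.4084)(0.7934)(0.8439) = -0.2734
|010⟩: (-0.4084)(-0.3573 + 0.4929i)(0.5365) = (0.07829 - 0.108i)
|011⟩: (-0.4084)(-0.3573 + 0.4929i)(0.8439) = (0.1231 - 0.1699i)
|100⟩: (0.8546 + 0.3207i)(0.7934)(0.5365) = (0.3638 + 0.1365i)
|101⟩: (0.8546 + 0.3207i)(0.7934)(0.8439) = (0.5722 + 0.2147i)
|110⟩: (0.8546 + 0.3207i)(-0.3573 + 0.4929i)(0.5365) = (-0.2486 + 0.1645i)
|111⟩: (0.8546 + 0.3207i)(-0.3573 + 0.4929i)(0.8439) = (-0.3911 + 0.2588i)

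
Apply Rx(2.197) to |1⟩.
-0.8905i|0⟩ + 0.4549|1⟩

Rx(2.197) = [[cos(θ/2), −i·sin(θ/2)], [−i·sin(θ/2), cos(θ/2)]]; θ = 2.197, cos(θ/2) ≈ 0.454932, sin(θ/2) ≈ 0.890526.
With a = amp(|0⟩) = 0 and b = amp(|1⟩) = 1:
new amp(|0⟩) = (0.454932)·a + (-0.890526i)·b = -0.8905i
new amp(|1⟩) = (-0.890526i)·a + (0.454932)·b = 0.4549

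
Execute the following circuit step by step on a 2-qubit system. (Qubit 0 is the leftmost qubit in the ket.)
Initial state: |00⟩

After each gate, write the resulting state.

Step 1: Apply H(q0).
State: 1/√2|00⟩ + 1/√2|10⟩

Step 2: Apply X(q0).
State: 1/√2|00⟩ + 1/√2|10⟩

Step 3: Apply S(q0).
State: 1/√2|00⟩ + (1/√2)i|10⟩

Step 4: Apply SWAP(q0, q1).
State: 1/√2|00⟩ + (1/√2)i|01⟩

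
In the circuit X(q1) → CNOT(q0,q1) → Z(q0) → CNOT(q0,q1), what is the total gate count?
4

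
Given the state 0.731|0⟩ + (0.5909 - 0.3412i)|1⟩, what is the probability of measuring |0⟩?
0.5344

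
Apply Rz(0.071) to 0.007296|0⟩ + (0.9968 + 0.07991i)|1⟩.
(0.007291 - 0.000259i)|0⟩ + (0.9933 + 0.1152i)|1⟩

Rz(0.071) = [[e^(−iθ/2), 0], [0, e^(iθ/2)]] with e^(±iθ/2) = cos(θ/2) ± i·sin(θ/2); θ = 0.071, cos(θ/2) ≈ 0.99937, sin(θ/2) ≈ 0.0354925.
With a = amp(|0⟩) = 0.007296 and b = amp(|1⟩) = (0.9968 + 0.07991i):
new amp(|0⟩) = (0.99937 - 0.0354925i)·a = (0.007291 - 0.000259i)
new amp(|1⟩) = (0.99937 + 0.0354925i)·b = (0.9933 + 0.1152i)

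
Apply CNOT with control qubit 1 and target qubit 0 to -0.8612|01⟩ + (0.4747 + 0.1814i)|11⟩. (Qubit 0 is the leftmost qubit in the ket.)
(0.4747 + 0.1814i)|01⟩ - 0.8612|11⟩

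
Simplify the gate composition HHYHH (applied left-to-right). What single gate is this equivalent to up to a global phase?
Y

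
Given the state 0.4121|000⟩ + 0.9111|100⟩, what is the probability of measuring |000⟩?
0.1698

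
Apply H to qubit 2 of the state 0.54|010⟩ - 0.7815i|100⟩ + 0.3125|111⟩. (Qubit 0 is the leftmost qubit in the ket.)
0.3818|010⟩ + 0.3818|011⟩ - 0.5526i|100⟩ - 0.5526i|101⟩ + 0.221|110⟩ - 0.221|111⟩

H on qubit 2 mixes each pair of kets that differ only in qubit 2: amplitudes (a, b) of (|…0…⟩, |…1…⟩) become ((a + b)/√2, (a − b)/√2). Kets absent from the input have amplitude 0.
(|010⟩, |011⟩): (a, b) = (0.54, 0) → (0.3818, 0.3818)
(|100⟩, |101⟩): (a, b) = (-0.7815i, 0) → (-0.5526i, -0.5526i)
(|110⟩, |111⟩): (a, b) = (0, 0.3125) → (0.221, -0.221)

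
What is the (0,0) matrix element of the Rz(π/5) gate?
(0.9511 - 0.309i)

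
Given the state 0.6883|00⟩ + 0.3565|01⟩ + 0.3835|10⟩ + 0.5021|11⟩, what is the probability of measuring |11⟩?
0.2521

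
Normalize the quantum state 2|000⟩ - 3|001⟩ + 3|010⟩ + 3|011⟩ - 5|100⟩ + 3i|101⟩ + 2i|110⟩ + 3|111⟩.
0.2265|000⟩ - 0.3397|001⟩ + 0.3397|010⟩ + 0.3397|011⟩ - 0.5661|100⟩ + 0.3397i|101⟩ + 0.2265i|110⟩ + 0.3397|111⟩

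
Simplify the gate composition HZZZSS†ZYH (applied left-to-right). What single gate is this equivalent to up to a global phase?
Y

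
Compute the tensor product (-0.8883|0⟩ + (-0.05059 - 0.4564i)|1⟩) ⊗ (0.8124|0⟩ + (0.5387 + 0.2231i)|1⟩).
-0.7217|00⟩ + (-0.4785 - 0.1982i)|01⟩ + (-0.0411 - 0.3708i)|10⟩ + (0.07457 - 0.2571i)|11⟩

amp(|b₁b₂…⟩) = product of the factor amplitudes for bits b₁, b₂, …; only kets whose every factor amplitude is nonzero survive.
|00⟩: (-0.8883)(0.8124) = -0.7217
|01⟩: (-0.8883)(0.5387 + 0.2231i) = (-0.4785 - 0.1982i)
|10⟩: (-0.05059 - 0.4564i)(0.8124) = (-0.0411 - 0.3708i)
|11⟩: (-0.05059 - 0.4564i)(0.5387 + 0.2231i) = (0.07457 - 0.2571i)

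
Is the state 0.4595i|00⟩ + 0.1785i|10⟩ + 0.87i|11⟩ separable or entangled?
Entangled

Writing the state as a|00⟩ + b|01⟩ + c|10⟩ + d|11⟩, it is a product state iff ad − bc = 0.
Here (a, b, c, d) = (0.4595i, 0, 0.1785i, 0.87i): ad − bc = (0.4595i)(0.87i) − (0)(0.1785i) = -0.3998 ≠ 0, so the state is entangled.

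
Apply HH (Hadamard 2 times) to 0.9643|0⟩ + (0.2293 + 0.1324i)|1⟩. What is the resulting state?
0.9643|0⟩ + (0.2293 + 0.1324i)|1⟩

H² = I, so an even number of Hadamards cancels: H^2 = I and the state is unchanged.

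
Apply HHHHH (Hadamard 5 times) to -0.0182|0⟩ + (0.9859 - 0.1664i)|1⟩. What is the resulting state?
(0.6843 - 0.1177i)|0⟩ + (-0.71 + 0.1177i)|1⟩

H² = I, so H^5 = H: a single Hadamard. With (a, b) = (-0.0182, (0.9859 - 0.1664i)), H gives ((a + b)/√2, (a − b)/√2) = ((0.6843 - 0.1177i), (-0.71 + 0.1177i)).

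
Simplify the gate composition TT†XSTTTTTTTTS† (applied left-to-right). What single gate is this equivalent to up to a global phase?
X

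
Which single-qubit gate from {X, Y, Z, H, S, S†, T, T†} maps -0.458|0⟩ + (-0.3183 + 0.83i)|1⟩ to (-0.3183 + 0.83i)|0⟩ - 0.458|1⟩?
X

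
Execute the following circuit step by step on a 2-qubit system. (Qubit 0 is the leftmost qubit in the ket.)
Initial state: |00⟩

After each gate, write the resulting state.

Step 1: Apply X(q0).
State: |10⟩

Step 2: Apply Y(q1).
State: i|11⟩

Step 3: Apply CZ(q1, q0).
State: -i|11⟩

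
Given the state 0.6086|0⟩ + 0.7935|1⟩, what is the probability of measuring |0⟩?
0.3704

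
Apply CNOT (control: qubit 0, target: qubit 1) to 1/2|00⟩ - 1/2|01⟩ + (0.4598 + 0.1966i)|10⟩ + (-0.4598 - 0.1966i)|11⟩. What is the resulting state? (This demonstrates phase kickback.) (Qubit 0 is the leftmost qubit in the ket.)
1/2|00⟩ - 1/2|01⟩ + (-0.4598 - 0.1966i)|10⟩ + (0.4598 + 0.1966i)|11⟩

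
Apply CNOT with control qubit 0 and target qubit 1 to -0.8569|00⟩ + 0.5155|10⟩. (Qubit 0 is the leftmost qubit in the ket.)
-0.8569|00⟩ + 0.5155|11⟩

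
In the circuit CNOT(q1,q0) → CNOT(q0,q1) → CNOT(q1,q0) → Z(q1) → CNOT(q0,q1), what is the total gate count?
5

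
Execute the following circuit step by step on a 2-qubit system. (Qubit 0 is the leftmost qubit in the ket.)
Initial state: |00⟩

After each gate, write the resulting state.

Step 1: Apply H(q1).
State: 1/√2|00⟩ + 1/√2|01⟩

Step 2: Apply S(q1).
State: 1/√2|00⟩ + (1/√2)i|01⟩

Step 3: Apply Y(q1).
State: 1/√2|00⟩ + (1/√2)i|01⟩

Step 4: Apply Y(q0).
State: (1/√2)i|10⟩ - 1/√2|11⟩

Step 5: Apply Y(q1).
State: (1/√2)i|10⟩ - 1/√2|11⟩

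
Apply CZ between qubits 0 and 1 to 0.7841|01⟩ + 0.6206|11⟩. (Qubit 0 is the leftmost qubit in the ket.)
0.7841|01⟩ - 0.6206|11⟩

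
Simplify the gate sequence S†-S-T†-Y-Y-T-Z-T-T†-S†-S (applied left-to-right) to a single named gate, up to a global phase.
Z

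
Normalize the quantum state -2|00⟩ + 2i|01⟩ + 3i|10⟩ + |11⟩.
-0.4714|00⟩ + 0.4714i|01⟩ + (1/√2)i|10⟩ + 0.2357|11⟩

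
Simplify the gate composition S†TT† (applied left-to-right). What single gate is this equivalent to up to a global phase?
S†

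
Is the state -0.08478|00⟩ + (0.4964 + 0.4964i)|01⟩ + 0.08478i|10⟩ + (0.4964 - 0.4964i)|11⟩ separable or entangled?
Separable

Writing the state as a|00⟩ + b|01⟩ + c|10⟩ + d|11⟩, it is a product state iff ad − bc = 0.
Here (a, b, c, d) = (-0.08478, (0.4964 + 0.4964i), 0.08478i, (0.4964 - 0.4964i)): ad − bc = (-0.08478)(0.4964 - 0.4964i) − (0.4964 + 0.4964i)(0.08478i) = 0, so the state is separable.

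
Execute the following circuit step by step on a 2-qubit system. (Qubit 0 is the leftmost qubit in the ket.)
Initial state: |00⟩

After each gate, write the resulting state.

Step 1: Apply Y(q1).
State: i|01⟩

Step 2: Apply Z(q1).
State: -i|01⟩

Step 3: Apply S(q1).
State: |01⟩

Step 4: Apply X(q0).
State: |11⟩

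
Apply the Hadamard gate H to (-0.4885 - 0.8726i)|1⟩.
(-0.3454 - 0.617i)|0⟩ + (0.3454 + 0.617i)|1⟩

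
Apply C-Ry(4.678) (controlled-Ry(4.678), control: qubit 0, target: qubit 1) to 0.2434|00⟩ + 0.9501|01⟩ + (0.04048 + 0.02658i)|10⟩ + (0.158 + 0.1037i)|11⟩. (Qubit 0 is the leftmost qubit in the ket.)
0.2434|00⟩ + 0.9501|01⟩ + (-0.1418 - 0.09305i)|10⟩ + (-0.08067 - 0.05294i)|11⟩

C-Ry(4.678) leaves the control-|0⟩ kets |00⟩, |01⟩ unchanged and applies Ry(4.678) to qubit 1 on the control-|1⟩ pair (|10⟩, |11⟩).
Ry(4.678) = [[cos(θ/2), −sin(θ/2)], [sin(θ/2), cos(θ/2)]]; θ = 4.678, cos(θ/2) ≈ -0.694845, sin(θ/2) ≈ 0.71916.
With a = amp(|10⟩) = (0.04048 + 0.02658i) and b = amp(|11⟩) = (0.158 + 0.1037i):
new amp(|10⟩) = (-0.694845)·a + (-0.71916)·b = (-0.1418 - 0.09305i)
new amp(|11⟩) = (0.71916)·a + (-0.694845)·b = (-0.08067 - 0.05294i)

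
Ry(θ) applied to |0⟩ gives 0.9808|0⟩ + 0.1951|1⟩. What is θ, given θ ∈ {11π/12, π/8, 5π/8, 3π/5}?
π/8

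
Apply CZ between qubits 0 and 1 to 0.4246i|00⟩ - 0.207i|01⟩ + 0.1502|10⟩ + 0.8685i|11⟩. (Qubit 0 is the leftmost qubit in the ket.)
0.4246i|00⟩ - 0.207i|01⟩ + 0.1502|10⟩ - 0.8685i|11⟩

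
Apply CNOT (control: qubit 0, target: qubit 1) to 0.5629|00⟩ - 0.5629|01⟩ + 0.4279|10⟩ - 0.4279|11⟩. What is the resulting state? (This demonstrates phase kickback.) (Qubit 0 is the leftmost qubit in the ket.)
0.5629|00⟩ - 0.5629|01⟩ - 0.4279|10⟩ + 0.4279|11⟩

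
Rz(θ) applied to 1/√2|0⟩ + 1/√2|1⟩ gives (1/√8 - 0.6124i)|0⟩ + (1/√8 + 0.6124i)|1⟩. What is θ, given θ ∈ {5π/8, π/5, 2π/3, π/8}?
2π/3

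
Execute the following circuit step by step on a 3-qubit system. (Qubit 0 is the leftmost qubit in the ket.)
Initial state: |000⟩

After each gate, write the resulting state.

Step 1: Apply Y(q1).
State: i|010⟩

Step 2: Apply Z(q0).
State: i|010⟩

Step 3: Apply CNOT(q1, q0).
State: i|110⟩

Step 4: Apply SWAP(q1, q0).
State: i|110⟩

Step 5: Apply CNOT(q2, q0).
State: i|110⟩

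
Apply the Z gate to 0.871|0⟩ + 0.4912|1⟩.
0.871|0⟩ - 0.4912|1⟩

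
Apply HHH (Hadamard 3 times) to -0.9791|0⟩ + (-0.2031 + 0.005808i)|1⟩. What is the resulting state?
(-0.8359 + 0.004107i)|0⟩ + (-0.5487 - 0.004107i)|1⟩

H² = I, so H^3 = H: a single Hadamard. With (a, b) = (-0.9791, (-0.2031 + 0.005808i)), H gives ((a + b)/√2, (a − b)/√2) = ((-0.8359 + 0.004107i), (-0.5487 - 0.004107i)).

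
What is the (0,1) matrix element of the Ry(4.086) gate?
-0.8906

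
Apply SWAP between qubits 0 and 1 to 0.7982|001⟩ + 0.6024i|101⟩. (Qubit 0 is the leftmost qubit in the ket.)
0.7982|001⟩ + 0.6024i|011⟩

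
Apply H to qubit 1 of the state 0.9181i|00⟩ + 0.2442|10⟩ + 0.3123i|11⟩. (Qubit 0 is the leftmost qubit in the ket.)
0.6492i|00⟩ + 0.6492i|01⟩ + (0.1727 + 0.2208i)|10⟩ + (0.1727 - 0.2208i)|11⟩

H on qubit 1 mixes each pair of kets that differ only in qubit 1: amplitudes (a, b) of (|…0…⟩, |…1…⟩) become ((a + b)/√2, (a − b)/√2). Kets absent from the input have amplitude 0.
(|00⟩, |01⟩): (a, b) = (0.9181i, 0) → (0.6492i, 0.6492i)
(|10⟩, |11⟩): (a, b) = (0.2442, 0.3123i) → ((0.1727 + 0.2208i), (0.1727 - 0.2208i))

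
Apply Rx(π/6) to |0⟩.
0.9659|0⟩ - 0.2588i|1⟩

Rx(π/6) = [[cos(θ/2), −i·sin(θ/2)], [−i·sin(θ/2), cos(θ/2)]]; θ = π/6, cos(θ/2) ≈ 0.965926, sin(θ/2) ≈ 0.258819.
With a = amp(|0⟩) = 1 and b = amp(|1⟩) = 0:
new amp(|0⟩) = (0.965926)·a + (-0.258819i)·b = 0.9659
new amp(|1⟩) = (-0.258819i)·a + (0.965926)·b = -0.2588i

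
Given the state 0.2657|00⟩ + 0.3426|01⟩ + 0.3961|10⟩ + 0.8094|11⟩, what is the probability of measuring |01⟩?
0.1174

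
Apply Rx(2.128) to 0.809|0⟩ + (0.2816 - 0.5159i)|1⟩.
(-0.05838 - 0.2462i)|0⟩ + (0.1367 - 0.9577i)|1⟩

Rx(2.128) = [[cos(θ/2), −i·sin(θ/2)], [−i·sin(θ/2), cos(θ/2)]]; θ = 2.128, cos(θ/2) ≈ 0.485379, sin(θ/2) ≈ 0.874304.
With a = amp(|0⟩) = 0.809 and b = amp(|1⟩) = (0.2816 - 0.5159i):
new amp(|0⟩) = (0.485379)·a + (-0.874304i)·b = (-0.05838 - 0.2462i)
new amp(|1⟩) = (-0.874304i)·a + (0.485379)·b = (0.1367 - 0.9577i)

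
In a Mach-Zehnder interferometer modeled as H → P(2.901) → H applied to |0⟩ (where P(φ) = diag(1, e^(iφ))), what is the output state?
(0.0144 + 0.1191i)|0⟩ + (0.9856 - 0.1191i)|1⟩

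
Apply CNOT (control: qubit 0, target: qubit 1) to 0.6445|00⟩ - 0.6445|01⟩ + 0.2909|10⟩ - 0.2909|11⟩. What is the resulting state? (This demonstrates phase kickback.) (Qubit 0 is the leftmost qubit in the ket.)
0.6445|00⟩ - 0.6445|01⟩ - 0.2909|10⟩ + 0.2909|11⟩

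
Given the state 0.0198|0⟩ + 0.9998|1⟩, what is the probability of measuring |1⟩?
0.9996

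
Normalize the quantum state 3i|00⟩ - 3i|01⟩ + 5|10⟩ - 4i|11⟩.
0.3906i|00⟩ - 0.3906i|01⟩ + 0.6509|10⟩ - 0.5208i|11⟩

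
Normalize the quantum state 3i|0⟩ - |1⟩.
0.9487i|0⟩ - 0.3162|1⟩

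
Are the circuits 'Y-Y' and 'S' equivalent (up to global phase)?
No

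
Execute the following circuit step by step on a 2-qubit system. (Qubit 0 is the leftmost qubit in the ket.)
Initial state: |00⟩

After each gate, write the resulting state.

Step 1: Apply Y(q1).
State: i|01⟩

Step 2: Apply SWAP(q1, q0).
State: i|10⟩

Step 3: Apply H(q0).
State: (1/√2)i|00⟩ - (1/√2)i|10⟩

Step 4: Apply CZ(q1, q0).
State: (1/√2)i|00⟩ - (1/√2)i|10⟩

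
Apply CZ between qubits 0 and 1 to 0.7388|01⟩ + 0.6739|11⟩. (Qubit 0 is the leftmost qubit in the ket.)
0.7388|01⟩ - 0.6739|11⟩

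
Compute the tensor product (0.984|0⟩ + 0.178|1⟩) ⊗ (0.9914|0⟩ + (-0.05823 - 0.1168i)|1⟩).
0.9755|00⟩ + (-0.0573 - 0.1149i)|01⟩ + 0.1765|10⟩ + (-0.01036 - 0.02079i)|11⟩

amp(|b₁b₂…⟩) = product of the factor amplitudes for bits b₁, b₂, …; only kets whose every factor amplitude is nonzero survive.
|00⟩: (0.984)(0.9914) = 0.9755
|01⟩: (0.984)(-0.05823 - 0.1168i) = (-0.0573 - 0.1149i)
|10⟩: (0.178)(0.9914) = 0.1765
|11⟩: (0.178)(-0.05823 - 0.1168i) = (-0.01036 - 0.02079i)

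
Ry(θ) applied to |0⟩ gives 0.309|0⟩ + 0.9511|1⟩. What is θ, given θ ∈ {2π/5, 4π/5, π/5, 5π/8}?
4π/5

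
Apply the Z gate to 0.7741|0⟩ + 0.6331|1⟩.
0.7741|0⟩ - 0.6331|1⟩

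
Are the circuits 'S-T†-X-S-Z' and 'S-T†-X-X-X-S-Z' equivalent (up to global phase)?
Yes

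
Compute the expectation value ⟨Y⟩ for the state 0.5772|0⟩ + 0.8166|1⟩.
0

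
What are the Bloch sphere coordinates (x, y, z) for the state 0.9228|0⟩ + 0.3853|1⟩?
(0.7111, 0, 0.7031)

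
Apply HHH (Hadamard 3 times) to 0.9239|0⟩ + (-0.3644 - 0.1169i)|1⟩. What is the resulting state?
(0.3956 - 0.08266i)|0⟩ + (0.911 + 0.08266i)|1⟩

H² = I, so H^3 = H: a single Hadamard. With (a, b) = (0.9239, (-0.3644 - 0.1169i)), H gives ((a + b)/√2, (a − b)/√2) = ((0.3956 - 0.08266i), (0.911 + 0.08266i)).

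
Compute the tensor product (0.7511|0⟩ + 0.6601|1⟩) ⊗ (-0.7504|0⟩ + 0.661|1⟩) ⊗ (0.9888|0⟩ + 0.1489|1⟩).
-0.5573|000⟩ - 0.08392|001⟩ + 0.4909|010⟩ + 0.07393|011⟩ - 0.4898|100⟩ - 0.07376|101⟩ + 0.4314|110⟩ + 0.06497|111⟩

amp(|b₁b₂…⟩) = product of the factor amplitudes for bits b₁, b₂, …; only kets whose every factor amplitude is nonzero survive.
|000⟩: (0.7511)(-0.7504)(0.9888) = -0.5573
|001⟩: (0.7511)(-0.7504)(0.1489) = -0.08392
|010⟩: (0.7511)(0.661)(0.9888) = 0.4909
|011⟩: (0.7511)(0.661)(0.1489) = 0.07393
|100⟩: (0.6601)(-0.7504)(0.9888) = -0.4898
|101⟩: (0.6601)(-0.7504)(0.1489) = -0.07376
|110⟩: (0.6601)(0.661)(0.9888) = 0.4314
|111⟩: (0.6601)(0.661)(0.1489) = 0.06497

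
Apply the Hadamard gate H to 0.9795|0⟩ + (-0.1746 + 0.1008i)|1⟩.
(0.5692 + 0.07128i)|0⟩ + (0.8161 - 0.07128i)|1⟩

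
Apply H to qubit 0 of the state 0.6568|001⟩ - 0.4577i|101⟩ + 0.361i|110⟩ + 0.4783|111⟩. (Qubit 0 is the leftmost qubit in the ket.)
(0.4644 - 0.3236i)|001⟩ + 0.2553i|010⟩ + 0.3382|011⟩ + (0.4644 + 0.3236i)|101⟩ - 0.2553i|110⟩ - 0.3382|111⟩

H on qubit 0 mixes each pair of kets that differ only in qubit 0: amplitudes (a, b) of (|…0…⟩, |…1…⟩) become ((a + b)/√2, (a − b)/√2). Kets absent from the input have amplitude 0.
(|001⟩, |101⟩): (a, b) = (0.6568, -0.4577i) → ((0.4644 - 0.3236i), (0.4644 + 0.3236i))
(|010⟩, |110⟩): (a, b) = (0, 0.361i) → (0.2553i, -0.2553i)
(|011⟩, |111⟩): (a, b) = (0, 0.4783) → (0.3382, -0.3382)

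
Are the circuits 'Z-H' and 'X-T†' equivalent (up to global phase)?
No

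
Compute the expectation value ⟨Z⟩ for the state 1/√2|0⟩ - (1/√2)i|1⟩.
0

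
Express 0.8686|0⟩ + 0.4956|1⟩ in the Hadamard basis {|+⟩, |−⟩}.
0.9646|+⟩ + 0.2638|−⟩

With |ψ⟩ = α|0⟩ + β|1⟩, the Hadamard-basis coefficients are ⟨+|ψ⟩ = (α + β)/√2 and ⟨−|ψ⟩ = (α − β)/√2.
Here α = 0.8686, β = 0.4956: (α + β)/√2 = 0.9646, (α − β)/√2 = 0.2638.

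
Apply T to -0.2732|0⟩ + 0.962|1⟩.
-0.2732|0⟩ + (0.6802 + 0.6802i)|1⟩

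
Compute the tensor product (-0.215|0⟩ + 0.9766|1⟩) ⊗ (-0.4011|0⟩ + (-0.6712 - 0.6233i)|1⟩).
0.08624|00⟩ + (0.1443 + 0.134i)|01⟩ - 0.3917|10⟩ + (-0.6555 - 0.6087i)|11⟩

amp(|b₁b₂…⟩) = product of the factor amplitudes for bits b₁, b₂, …; only kets whose every factor amplitude is nonzero survive.
|00⟩: (-0.215)(-0.4011) = 0.08624
|01⟩: (-0.215)(-0.6712 - 0.6233i) = (0.1443 + 0.134i)
|10⟩: (0.9766)(-0.4011) = -0.3917
|11⟩: (0.9766)(-0.6712 - 0.6233i) = (-0.6555 - 0.6087i)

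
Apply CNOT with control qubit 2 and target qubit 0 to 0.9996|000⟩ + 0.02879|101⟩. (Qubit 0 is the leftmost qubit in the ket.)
0.9996|000⟩ + 0.02879|001⟩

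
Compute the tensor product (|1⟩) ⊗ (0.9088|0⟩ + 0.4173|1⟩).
0.9088|10⟩ + 0.4173|11⟩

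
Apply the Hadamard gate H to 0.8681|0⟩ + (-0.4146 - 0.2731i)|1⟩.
(0.3207 - 0.1931i)|0⟩ + (0.907 + 0.1931i)|1⟩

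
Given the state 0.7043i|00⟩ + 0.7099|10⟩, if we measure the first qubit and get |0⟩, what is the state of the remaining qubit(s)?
i|0⟩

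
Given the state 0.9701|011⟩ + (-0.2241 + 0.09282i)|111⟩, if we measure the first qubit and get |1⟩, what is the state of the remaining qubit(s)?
(-0.9239 + 0.3827i)|11⟩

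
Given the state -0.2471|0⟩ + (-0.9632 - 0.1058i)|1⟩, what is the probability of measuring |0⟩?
0.06106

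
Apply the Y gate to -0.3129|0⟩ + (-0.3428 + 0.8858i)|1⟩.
(0.8858 + 0.3428i)|0⟩ - 0.3129i|1⟩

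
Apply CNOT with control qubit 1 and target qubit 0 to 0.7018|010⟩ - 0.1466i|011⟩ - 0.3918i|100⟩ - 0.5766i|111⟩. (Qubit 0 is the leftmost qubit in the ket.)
-0.5766i|011⟩ - 0.3918i|100⟩ + 0.7018|110⟩ - 0.1466i|111⟩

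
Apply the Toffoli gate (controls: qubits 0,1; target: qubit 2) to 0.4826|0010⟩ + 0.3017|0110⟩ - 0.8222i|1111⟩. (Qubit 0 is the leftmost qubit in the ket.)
0.4826|0010⟩ + 0.3017|0110⟩ - 0.8222i|1101⟩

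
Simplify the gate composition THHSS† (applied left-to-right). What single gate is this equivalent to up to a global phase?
T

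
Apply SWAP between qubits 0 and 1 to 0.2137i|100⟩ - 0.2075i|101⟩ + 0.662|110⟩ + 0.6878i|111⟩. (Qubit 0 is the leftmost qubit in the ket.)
0.2137i|010⟩ - 0.2075i|011⟩ + 0.662|110⟩ + 0.6878i|111⟩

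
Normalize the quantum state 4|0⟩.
|0⟩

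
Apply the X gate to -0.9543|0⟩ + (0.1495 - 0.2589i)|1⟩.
(0.1495 - 0.2589i)|0⟩ - 0.9543|1⟩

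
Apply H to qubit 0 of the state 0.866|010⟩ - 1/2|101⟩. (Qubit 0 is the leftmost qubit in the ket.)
-1/√8|001⟩ + 0.6124|010⟩ + 1/√8|101⟩ + 0.6124|110⟩

H on qubit 0 mixes each pair of kets that differ only in qubit 0: amplitudes (a, b) of (|…0…⟩, |…1…⟩) become ((a + b)/√2, (a − b)/√2). Kets absent from the input have amplitude 0.
(|001⟩, |101⟩): (a, b) = (0, -1/2) → (-1/√8, 1/√8)
(|010⟩, |110⟩): (a, b) = (0.866, 0) → (0.6124, 0.6124)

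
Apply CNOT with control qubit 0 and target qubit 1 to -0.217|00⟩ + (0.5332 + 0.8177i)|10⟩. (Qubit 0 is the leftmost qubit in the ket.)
-0.217|00⟩ + (0.5332 + 0.8177i)|11⟩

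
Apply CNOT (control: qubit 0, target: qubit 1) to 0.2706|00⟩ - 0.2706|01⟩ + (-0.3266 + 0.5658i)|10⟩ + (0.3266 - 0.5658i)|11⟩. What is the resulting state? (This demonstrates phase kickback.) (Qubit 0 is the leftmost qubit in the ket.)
0.2706|00⟩ - 0.2706|01⟩ + (0.3266 - 0.5658i)|10⟩ + (-0.3266 + 0.5658i)|11⟩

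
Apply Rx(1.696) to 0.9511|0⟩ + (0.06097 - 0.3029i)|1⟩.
(0.402 - 0.04572i)|0⟩ + (0.04033 - 0.9136i)|1⟩

Rx(1.696) = [[cos(θ/2), −i·sin(θ/2)], [−i·sin(θ/2), cos(θ/2)]]; θ = 1.696, cos(θ/2) ≈ 0.661484, sin(θ/2) ≈ 0.749959.
With a = amp(|0⟩) = 0.9511 and b = amp(|1⟩) = (0.06097 - 0.3029i):
new amp(|0⟩) = (0.661484)·a + (-0.749959i)·b = (0.402 - 0.04572i)
new amp(|1⟩) = (-0.749959i)·a + (0.661484)·b = (0.04033 - 0.9136i)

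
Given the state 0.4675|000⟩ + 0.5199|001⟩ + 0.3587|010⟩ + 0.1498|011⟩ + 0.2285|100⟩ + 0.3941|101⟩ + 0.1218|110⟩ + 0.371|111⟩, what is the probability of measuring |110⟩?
0.01484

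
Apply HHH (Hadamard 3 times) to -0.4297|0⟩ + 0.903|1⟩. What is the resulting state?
0.3347|0⟩ - 0.9424|1⟩

H² = I, so H^3 = H: a single Hadamard. With (a, b) = (-0.4297, 0.903), H gives ((a + b)/√2, (a − b)/√2) = (0.3347, -0.9424).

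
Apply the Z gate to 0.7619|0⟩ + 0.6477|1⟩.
0.7619|0⟩ - 0.6477|1⟩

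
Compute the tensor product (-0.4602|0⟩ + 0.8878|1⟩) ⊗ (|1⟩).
-0.4602|01⟩ + 0.8878|11⟩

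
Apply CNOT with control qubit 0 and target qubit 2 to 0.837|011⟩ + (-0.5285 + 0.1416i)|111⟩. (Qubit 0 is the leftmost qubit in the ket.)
0.837|011⟩ + (-0.5285 + 0.1416i)|110⟩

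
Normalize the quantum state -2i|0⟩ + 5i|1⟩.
-0.3714i|0⟩ + 0.9285i|1⟩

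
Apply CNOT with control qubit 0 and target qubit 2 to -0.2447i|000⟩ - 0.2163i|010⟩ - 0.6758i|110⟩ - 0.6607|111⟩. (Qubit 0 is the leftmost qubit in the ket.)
-0.2447i|000⟩ - 0.2163i|010⟩ - 0.6607|110⟩ - 0.6758i|111⟩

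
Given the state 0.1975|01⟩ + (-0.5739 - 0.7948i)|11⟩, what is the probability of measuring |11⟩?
0.9611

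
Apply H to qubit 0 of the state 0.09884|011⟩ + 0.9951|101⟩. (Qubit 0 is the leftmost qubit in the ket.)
0.7036|001⟩ + 0.06989|011⟩ - 0.7036|101⟩ + 0.06989|111⟩

H on qubit 0 mixes each pair of kets that differ only in qubit 0: amplitudes (a, b) of (|…0…⟩, |…1…⟩) become ((a + b)/√2, (a − b)/√2). Kets absent from the input have amplitude 0.
(|001⟩, |101⟩): (a, b) = (0, 0.9951) → (0.7036, -0.7036)
(|011⟩, |111⟩): (a, b) = (0.09884, 0) → (0.06989, 0.06989)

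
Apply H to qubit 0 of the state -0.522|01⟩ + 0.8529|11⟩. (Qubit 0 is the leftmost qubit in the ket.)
0.234|01⟩ - 0.9722|11⟩

H on qubit 0 mixes each pair of kets that differ only in qubit 0: amplitudes (a, b) of (|…0…⟩, |…1…⟩) become ((a + b)/√2, (a − b)/√2). Kets absent from the input have amplitude 0.
(|01⟩, |11⟩): (a, b) = (-0.522, 0.8529) → (0.234, -0.9722)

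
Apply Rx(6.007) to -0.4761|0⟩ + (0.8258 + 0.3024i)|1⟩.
(0.5132 - 0.1137i)|0⟩ + (-0.8179 - 0.234i)|1⟩

Rx(6.007) = [[cos(θ/2), −i·sin(θ/2)], [−i·sin(θ/2), cos(θ/2)]]; θ = 6.007, cos(θ/2) ≈ -0.99048, sin(θ/2) ≈ 0.137654.
With a = amp(|0⟩) = -0.4761 and b = amp(|1⟩) = (0.8258 + 0.3024i):
new amp(|0⟩) = (-0.99048)·a + (-0.137654i)·b = (0.5132 - 0.1137i)
new amp(|1⟩) = (-0.137654i)·a + (-0.99048)·b = (-0.8179 - 0.234i)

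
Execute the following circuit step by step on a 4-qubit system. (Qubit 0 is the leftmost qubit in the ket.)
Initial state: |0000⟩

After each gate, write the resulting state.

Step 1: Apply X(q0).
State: |1000⟩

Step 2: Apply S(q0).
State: i|1000⟩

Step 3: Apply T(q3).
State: i|1000⟩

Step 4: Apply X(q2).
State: i|1010⟩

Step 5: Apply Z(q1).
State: i|1010⟩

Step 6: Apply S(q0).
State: -|1010⟩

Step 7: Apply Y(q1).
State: -i|1110⟩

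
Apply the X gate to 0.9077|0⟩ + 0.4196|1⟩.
0.4196|0⟩ + 0.9077|1⟩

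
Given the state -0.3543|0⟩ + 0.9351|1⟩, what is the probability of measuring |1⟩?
0.8744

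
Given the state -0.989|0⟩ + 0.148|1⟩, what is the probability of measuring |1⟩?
0.0219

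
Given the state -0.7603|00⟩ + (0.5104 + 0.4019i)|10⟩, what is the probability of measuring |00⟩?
0.5781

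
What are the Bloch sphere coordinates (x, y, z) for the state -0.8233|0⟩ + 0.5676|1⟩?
(-0.9346, 0, 0.3557)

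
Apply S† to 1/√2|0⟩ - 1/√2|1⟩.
1/√2|0⟩ + (1/√2)i|1⟩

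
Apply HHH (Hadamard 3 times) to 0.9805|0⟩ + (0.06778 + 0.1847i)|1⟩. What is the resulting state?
(0.7412 + 0.1306i)|0⟩ + (0.6454 - 0.1306i)|1⟩

H² = I, so H^3 = H: a single Hadamard. With (a, b) = (0.9805, (0.06778 + 0.1847i)), H gives ((a + b)/√2, (a − b)/√2) = ((0.7412 + 0.1306i), (0.6454 - 0.1306i)).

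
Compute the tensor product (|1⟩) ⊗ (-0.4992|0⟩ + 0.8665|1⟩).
-0.4992|10⟩ + 0.8665|11⟩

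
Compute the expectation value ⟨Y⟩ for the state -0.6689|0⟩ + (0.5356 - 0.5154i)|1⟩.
0.6895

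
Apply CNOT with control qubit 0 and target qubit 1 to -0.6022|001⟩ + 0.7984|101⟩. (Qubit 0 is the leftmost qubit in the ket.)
-0.6022|001⟩ + 0.7984|111⟩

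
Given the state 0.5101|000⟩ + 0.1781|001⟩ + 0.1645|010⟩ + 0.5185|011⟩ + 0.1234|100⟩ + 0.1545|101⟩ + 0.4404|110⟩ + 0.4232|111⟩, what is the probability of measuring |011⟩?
0.2688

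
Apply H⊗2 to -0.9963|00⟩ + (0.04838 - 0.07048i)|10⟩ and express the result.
(-0.474 - 0.03524i)|00⟩ + (-0.474 - 0.03524i)|01⟩ + (-0.5223 + 0.03524i)|10⟩ + (-0.5223 + 0.03524i)|11⟩

H⊗2 gives amp(|y⟩) = (1/2) Σ_x (−1)^(x·y) amp(|x⟩), where x·y is the number of positions in which both x and y have a 1.
|00⟩: (-0.9963 + (0.04838 - 0.07048i))/2 = (-0.474 - 0.03524i)
|01⟩: (-0.9963 + (0.04838 - 0.07048i))/2 = (-0.474 - 0.03524i)
|10⟩: (-0.9963 - (0.04838 - 0.07048i))/2 = (-0.5223 + 0.03524i)
|11⟩: (-0.9963 - (0.04838 - 0.07048i))/2 = (-0.5223 + 0.03524i)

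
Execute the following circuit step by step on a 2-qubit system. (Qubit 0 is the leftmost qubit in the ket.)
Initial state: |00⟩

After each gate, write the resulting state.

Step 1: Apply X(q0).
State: |10⟩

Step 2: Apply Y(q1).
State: i|11⟩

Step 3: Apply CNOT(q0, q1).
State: i|10⟩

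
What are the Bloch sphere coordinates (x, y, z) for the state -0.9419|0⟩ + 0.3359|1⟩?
(-0.6328, 0, 0.7743)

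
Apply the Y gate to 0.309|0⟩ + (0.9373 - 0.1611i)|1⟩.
(-0.1611 - 0.9373i)|0⟩ + 0.309i|1⟩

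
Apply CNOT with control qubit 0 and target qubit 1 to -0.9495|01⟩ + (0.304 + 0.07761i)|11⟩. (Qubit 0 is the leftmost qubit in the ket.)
-0.9495|01⟩ + (0.304 + 0.07761i)|10⟩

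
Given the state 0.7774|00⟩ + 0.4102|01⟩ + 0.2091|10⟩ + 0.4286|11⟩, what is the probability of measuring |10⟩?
0.04372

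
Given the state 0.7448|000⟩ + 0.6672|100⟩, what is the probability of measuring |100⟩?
0.4452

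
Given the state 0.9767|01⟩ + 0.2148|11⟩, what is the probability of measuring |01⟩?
0.9539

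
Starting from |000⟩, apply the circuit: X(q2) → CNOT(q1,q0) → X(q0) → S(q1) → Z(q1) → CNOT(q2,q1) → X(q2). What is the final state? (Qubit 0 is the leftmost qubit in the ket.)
|110⟩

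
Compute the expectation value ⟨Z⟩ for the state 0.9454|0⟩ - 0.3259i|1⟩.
0.7876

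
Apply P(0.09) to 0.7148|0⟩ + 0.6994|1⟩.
0.7148|0⟩ + (0.6966 + 0.06286i)|1⟩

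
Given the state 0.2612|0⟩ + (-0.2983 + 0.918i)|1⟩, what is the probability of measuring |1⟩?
0.9317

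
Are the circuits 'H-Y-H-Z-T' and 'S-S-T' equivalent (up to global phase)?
No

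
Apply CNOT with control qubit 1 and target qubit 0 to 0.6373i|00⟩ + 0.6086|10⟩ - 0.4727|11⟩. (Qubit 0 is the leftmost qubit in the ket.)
0.6373i|00⟩ - 0.4727|01⟩ + 0.6086|10⟩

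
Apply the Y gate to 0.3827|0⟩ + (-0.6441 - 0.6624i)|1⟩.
(-0.6624 + 0.6441i)|0⟩ + 0.3827i|1⟩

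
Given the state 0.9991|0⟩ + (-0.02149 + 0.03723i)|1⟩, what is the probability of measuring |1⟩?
0.001848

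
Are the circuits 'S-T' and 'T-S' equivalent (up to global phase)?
Yes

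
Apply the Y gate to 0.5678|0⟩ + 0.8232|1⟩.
-0.8232i|0⟩ + 0.5678i|1⟩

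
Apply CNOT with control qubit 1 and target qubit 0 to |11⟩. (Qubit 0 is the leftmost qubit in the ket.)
|01⟩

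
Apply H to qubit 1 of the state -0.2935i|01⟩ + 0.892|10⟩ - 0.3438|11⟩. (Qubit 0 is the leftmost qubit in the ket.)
-0.2075i|00⟩ + 0.2075i|01⟩ + 0.3876|10⟩ + 0.8738|11⟩

H on qubit 1 mixes each pair of kets that differ only in qubit 1: amplitudes (a, b) of (|…0…⟩, |…1…⟩) become ((a + b)/√2, (a − b)/√2). Kets absent from the input have amplitude 0.
(|00⟩, |01⟩): (a, b) = (0, -0.2935i) → (-0.2075i, 0.2075i)
(|10⟩, |11⟩): (a, b) = (0.892, -0.3438) → (0.3876, 0.8738)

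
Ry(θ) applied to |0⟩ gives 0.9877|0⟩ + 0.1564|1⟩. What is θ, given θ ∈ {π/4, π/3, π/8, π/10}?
π/10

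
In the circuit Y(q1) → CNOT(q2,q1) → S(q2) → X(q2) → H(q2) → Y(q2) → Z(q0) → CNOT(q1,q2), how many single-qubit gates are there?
6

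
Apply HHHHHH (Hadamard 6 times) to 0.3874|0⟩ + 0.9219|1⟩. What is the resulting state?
0.3874|0⟩ + 0.9219|1⟩

H² = I, so an even number of Hadamards cancels: H^6 = I and the state is unchanged.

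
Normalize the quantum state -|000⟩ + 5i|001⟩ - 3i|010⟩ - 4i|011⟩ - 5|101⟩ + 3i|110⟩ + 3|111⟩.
-0.1031|000⟩ + 0.5157i|001⟩ - 0.3094i|010⟩ - 0.4126i|011⟩ - 0.5157|101⟩ + 0.3094i|110⟩ + 0.3094|111⟩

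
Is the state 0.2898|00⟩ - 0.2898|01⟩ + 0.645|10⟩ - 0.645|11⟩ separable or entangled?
Separable

Writing the state as a|00⟩ + b|01⟩ + c|10⟩ + d|11⟩, it is a product state iff ad − bc = 0.
Here (a, b, c, d) = (0.2898, -0.2898, 0.645, -0.645): ad − bc = (0.2898)(-0.645) − (-0.2898)(0.645) = 0, so the state is separable.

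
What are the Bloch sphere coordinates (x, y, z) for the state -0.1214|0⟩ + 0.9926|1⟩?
(-0.241, 0, -0.9705)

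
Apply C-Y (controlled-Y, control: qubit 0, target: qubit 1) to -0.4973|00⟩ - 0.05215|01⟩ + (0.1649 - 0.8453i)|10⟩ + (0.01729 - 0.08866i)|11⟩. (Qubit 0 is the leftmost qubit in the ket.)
-0.4973|00⟩ - 0.05215|01⟩ + (-0.08866 - 0.01729i)|10⟩ + (0.8453 + 0.1649i)|11⟩

C-Y leaves the control-|0⟩ kets |00⟩, |01⟩ unchanged and applies Y to qubit 1 on the control-|1⟩ pair (|10⟩, |11⟩).
Y = [[0, -i], [i, 0]].
With a = amp(|10⟩) = (0.1649 - 0.8453i) and b = amp(|11⟩) = (0.01729 - 0.08866i):
new amp(|10⟩) = (-i)·b = (-0.08866 - 0.01729i)
new amp(|11⟩) = (i)·a = (0.8453 + 0.1649i)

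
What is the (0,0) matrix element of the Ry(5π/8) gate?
0.5556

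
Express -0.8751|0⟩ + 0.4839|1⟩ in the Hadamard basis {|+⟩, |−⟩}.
-0.2766|+⟩ - 0.961|−⟩

With |ψ⟩ = α|0⟩ + β|1⟩, the Hadamard-basis coefficients are ⟨+|ψ⟩ = (α + β)/√2 and ⟨−|ψ⟩ = (α − β)/√2.
Here α = -0.8751, β = 0.4839: (α + β)/√2 = -0.2766, (α − β)/√2 = -0.961.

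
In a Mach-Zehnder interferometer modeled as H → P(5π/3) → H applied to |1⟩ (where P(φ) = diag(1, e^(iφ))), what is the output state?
(0.25 + 0.433i)|0⟩ + (0.75 - 0.433i)|1⟩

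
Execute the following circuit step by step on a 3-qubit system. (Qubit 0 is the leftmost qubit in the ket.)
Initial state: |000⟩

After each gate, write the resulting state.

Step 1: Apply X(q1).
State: |010⟩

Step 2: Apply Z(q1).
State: -|010⟩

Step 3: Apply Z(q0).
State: -|010⟩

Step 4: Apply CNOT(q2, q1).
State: -|010⟩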